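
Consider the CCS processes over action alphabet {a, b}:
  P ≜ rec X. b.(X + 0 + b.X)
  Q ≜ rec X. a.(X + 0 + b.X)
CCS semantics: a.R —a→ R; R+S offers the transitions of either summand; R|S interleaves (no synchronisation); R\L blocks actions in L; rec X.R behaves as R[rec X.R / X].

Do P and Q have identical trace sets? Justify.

Reachable graph of P (2 states):
  u0 = rec X. b.(X + 0 + b.X) :: --b--▸ u1
  u1 = (rec X. b.(X + 0 + b.X)) + 0 + b.(rec X. b.(X + 0 + b.X)) :: --b--▸ u0, --b--▸ u1
Reachable graph of Q (2 states):
  v0 = rec X. a.(X + 0 + b.X) :: --a--▸ v1
  v1 = (rec X. a.(X + 0 + b.X)) + 0 + b.(rec X. a.(X + 0 + b.X)) :: --a--▸ v1, --b--▸ v0
Executing b from P (initial set {u0}):
  after b @ step 1: {u1}
  ✓ P
Executing b from Q (initial set {v0}):
  after b @ step 1: no successor for Q

trace-distinct — witness ⟨b⟩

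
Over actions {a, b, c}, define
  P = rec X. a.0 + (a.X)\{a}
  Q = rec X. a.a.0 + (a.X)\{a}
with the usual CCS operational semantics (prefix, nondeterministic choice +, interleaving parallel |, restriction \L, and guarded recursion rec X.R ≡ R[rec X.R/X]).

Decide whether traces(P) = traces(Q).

LTS(P): 2 reachable states
  m0 = rec X. a.0 + (a.X)\{a} → --a--▸ m1
  m1 = 0 → (no moves)
LTS(Q): 3 reachable states
  n0 = rec X. a.a.0 + (a.X)\{a} → --a--▸ n1
  n1 = a.0 → --a--▸ n2
  n2 = 0 → (no moves)
Trace ⟨aa⟩ through Q, begin at {n0}:
  after a @ step 1: {n1}
  after a @ step 2: {n2}
  — Q admits the full trace.
Trace ⟨aa⟩ through P, begin at {m0}:
  after a @ step 1: {m1}
  after a @ step 2: ∅  — P cannot continue

traces(P) ≠ traces(Q) — witness ⟨aa⟩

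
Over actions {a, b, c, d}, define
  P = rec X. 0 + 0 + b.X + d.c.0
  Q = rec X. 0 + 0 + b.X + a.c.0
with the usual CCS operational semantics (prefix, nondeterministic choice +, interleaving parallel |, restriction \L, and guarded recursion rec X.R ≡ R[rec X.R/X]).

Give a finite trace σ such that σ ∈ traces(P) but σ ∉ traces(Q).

d

P's transition system — 3 states:
  u0 = rec X. 0 + 0 + b.X + d.c.0 has moves —b→ u0, —d→ u1
  u1 = c.0 has moves —c→ u2
  u2 = 0 has moves ·
Q's transition system — 3 states:
  v0 = rec X. 0 + 0 + b.X + a.c.0 has moves —a→ v1, —b→ v0
  v1 = c.0 has moves —c→ v2
  v2 = 0 has moves ·
Run σ = ⟨d⟩ on P: start {u0}
  step 1 (d): {u1}
  P completes σ.
Run σ = ⟨d⟩ on Q: start {v0}
  step 1 (d): ∅  — Q cannot continue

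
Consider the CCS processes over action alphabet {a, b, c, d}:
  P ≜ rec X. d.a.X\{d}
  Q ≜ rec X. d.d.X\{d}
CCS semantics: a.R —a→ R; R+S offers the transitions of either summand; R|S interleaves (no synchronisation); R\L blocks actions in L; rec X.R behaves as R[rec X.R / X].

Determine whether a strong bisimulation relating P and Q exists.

P's transition system — 3 states:
  s0 = rec X. d.a.X\{d} | —d→ s1
  s1 = a.(rec X. d.a.X\{d})\{d} | —a→ s2
  s2 = (rec X. d.a.X\{d})\{d} | ∅
Q's transition system — 3 states:
  t0 = rec X. d.d.X\{d} | —d→ t1
  t1 = d.(rec X. d.d.X\{d})\{d} | —d→ t2
  t2 = (rec X. d.d.X\{d})\{d} | ∅
Bisimilarity quotient blocks:
  B0 = {s0}
  B1 = {s1}
  B2 = {s2, t2}
  B3 = {t0}
  B4 = {t1}
s0 ∈ B0, t0 ∈ B3 → different blocks

not bisimilar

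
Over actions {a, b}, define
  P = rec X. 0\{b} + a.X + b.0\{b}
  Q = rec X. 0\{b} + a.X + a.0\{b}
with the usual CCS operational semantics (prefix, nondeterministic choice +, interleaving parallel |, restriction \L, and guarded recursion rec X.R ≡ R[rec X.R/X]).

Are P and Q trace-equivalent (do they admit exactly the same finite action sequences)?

traces(P) ≠ traces(Q) — witness ⟨b⟩

LTS(P): 2 reachable states
  s0 = rec X. 0\{b} + a.X + b.0\{b} has moves ··a··> s0, ··b··> s1
  s1 = 0\{b} has moves stopped
LTS(Q): 2 reachable states
  t0 = rec X. 0\{b} + a.X + a.0\{b} has moves ··a··> t0, ··a··> t1
  t1 = 0\{b} has moves stopped
Trace ⟨b⟩ through P, begin at {s0}:
  step 1 (b): {s1}
  — P admits the full trace.
Trace ⟨b⟩ through Q, begin at {t0}:
  step 1 (b): ∅ (Q stuck)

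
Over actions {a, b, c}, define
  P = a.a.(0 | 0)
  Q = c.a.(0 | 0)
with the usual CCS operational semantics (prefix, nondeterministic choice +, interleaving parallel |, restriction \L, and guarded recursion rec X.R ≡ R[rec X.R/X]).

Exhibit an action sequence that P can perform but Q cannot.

a

Reachable graph of P (3 states):
  p0 = a.a.(0 | 0) has moves =a=> p1
  p1 = a.(0 | 0) has moves =a=> p2
  p2 = 0 | 0 has moves ·
Reachable graph of Q (3 states):
  q0 = c.a.(0 | 0) has moves =c=> q1
  q1 = a.(0 | 0) has moves =a=> q2
  q2 = 0 | 0 has moves ·
Trace ⟨a⟩ through P, begin at {p0}:
  [1] a ⇒ {p1}
  ✓ P
Trace ⟨a⟩ through Q, begin at {q0}:
  [1] a ⇒ ∅  — Q cannot continue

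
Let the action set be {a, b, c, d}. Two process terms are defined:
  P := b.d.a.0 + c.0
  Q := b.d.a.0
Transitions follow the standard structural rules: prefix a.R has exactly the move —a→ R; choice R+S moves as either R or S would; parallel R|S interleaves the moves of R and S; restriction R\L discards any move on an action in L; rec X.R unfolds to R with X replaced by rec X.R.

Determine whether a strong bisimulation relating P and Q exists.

P ≁ Q

LTS(P): 4 reachable states
  u0 = b.d.a.0 + c.0 | -b-> u1, -c-> u2
  u1 = d.a.0 | -d-> u3
  u2 = 0 | deadlocked
  u3 = a.0 | -a-> u2
LTS(Q): 4 reachable states
  v0 = b.d.a.0 | -b-> v1
  v1 = d.a.0 | -d-> v2
  v2 = a.0 | -a-> v3
  v3 = 0 | deadlocked
Bisimilarity quotient blocks:
  B0 = {u0}
  B1 = {u1, v1}
  B2 = {u3, v2}
  B3 = {u2, v3}
  B4 = {v0}
u0 ∈ B0, v0 ∈ B4 → different blocks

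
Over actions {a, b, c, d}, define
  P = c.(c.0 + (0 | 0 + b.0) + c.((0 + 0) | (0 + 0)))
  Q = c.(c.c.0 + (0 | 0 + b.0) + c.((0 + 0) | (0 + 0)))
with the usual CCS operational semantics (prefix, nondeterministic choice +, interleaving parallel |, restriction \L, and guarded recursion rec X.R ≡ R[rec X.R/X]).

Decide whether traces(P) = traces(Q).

P's transition system — 4 states:
  s0 = c.(c.0 + (0 | 0 + b.0) + c.((0 + 0) | (0 + 0))) ⊢ =c=> s1
  s1 = c.0 + (0 | 0 + b.0) + c.((0 + 0) | (0 + 0)) ⊢ =b=> s2, =c=> s2, =c=> s3
  s2 = 0 ⊢ ∅
  s3 = (0 + 0) | (0 + 0) ⊢ ∅
Q's transition system — 5 states:
  t0 = c.(c.c.0 + (0 | 0 + b.0) + c.((0 + 0) | (0 + 0))) ⊢ =c=> t1
  t1 = c.c.0 + (0 | 0 + b.0) + c.((0 + 0) | (0 + 0)) ⊢ =b=> t2, =c=> t3, =c=> t4
  t2 = 0 ⊢ ∅
  t3 = (0 + 0) | (0 + 0) ⊢ ∅
  t4 = c.0 ⊢ =c=> t2
Run σ = ⟨ccc⟩ on Q: start {t0}
  step 1 (c): {t1}
  step 2 (c): {t3, t4}
  step 3 (c): {t2}
  Q completes σ.
Run σ = ⟨ccc⟩ on P: start {s0}
  step 1 (c): {s1}
  step 2 (c): {s2, s3}
  step 3 (c): ∅ (P stuck)

traces(P) ≠ traces(Q) — witness ⟨ccc⟩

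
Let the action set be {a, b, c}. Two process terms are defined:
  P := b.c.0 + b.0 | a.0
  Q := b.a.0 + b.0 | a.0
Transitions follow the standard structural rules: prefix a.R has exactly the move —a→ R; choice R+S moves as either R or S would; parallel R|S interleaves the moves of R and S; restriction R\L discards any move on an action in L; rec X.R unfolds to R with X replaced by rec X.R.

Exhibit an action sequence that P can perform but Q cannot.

P's transition system — 6 states:
  s0 = b.c.0 + b.0 | a.0 :: -a-> s1, -b-> s2, -b-> s3
  s1 = b.0 | 0 :: -b-> s4
  s2 = 0 | a.0 :: -a-> s4
  s3 = c.0 :: -c-> s5
  s4 = 0 | 0 :: deadlocked
  s5 = 0 :: deadlocked
Q's transition system — 6 states:
  t0 = b.a.0 + b.0 | a.0 :: -a-> t1, -b-> t2, -b-> t3
  t1 = b.0 | 0 :: -b-> t4
  t2 = 0 | a.0 :: -a-> t4
  t3 = a.0 :: -a-> t5
  t4 = 0 | 0 :: deadlocked
  t5 = 0 :: deadlocked
Run σ = ⟨bc⟩ on P: start {s0}
  [1] b ⇒ {s2, s3}
  [2] c ⇒ {s5}
  P completes σ.
Run σ = ⟨bc⟩ on Q: start {t0}
  [1] b ⇒ {t2, t3}
  [2] c ⇒ ∅ (Q stuck)

bc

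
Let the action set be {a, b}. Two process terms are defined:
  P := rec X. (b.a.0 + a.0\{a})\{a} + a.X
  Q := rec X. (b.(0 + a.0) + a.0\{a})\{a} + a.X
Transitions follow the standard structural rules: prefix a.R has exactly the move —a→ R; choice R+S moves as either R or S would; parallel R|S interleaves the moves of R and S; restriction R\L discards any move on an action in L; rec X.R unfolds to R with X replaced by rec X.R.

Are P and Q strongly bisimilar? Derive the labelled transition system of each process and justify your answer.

P ~ Q

Reachable graph of P (2 states):
  s0 = rec X. (b.a.0 + a.0\{a})\{a} + a.X :: -a-> s0, -b-> s1
  s1 = (a.0)\{a} :: deadlocked
Reachable graph of Q (2 states):
  t0 = rec X. (b.(0 + a.0) + a.0\{a})\{a} + a.X :: -a-> t0, -b-> t1
  t1 = (0 + a.0)\{a} :: deadlocked
Bisimilarity quotient blocks:
  B0 = {s0, t0}
  B1 = {s1, t1}
s0 ∈ B0, t0 ∈ B0 → same block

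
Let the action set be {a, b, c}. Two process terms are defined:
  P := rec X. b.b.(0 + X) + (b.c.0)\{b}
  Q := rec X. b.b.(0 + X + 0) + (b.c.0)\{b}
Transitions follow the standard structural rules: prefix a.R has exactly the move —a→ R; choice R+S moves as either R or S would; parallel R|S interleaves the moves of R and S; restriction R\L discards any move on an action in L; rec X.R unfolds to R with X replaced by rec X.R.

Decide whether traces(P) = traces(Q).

LTS(P): 3 reachable states
  u0 = rec X. b.b.(0 + X) + (b.c.0)\{b} → --b--▸ u1
  u1 = b.(0 + (rec X. b.b.(0 + X) + (b.c.0)\{b})) → --b--▸ u2
  u2 = 0 + (rec X. b.b.(0 + X) + (b.c.0)\{b}) → --b--▸ u1
LTS(Q): 3 reachable states
  v0 = rec X. b.b.(0 + X + 0) + (b.c.0)\{b} → --b--▸ v1
  v1 = b.(0 + (rec X. b.b.(0 + X + 0) + (b.c.0)\{b}) + 0) → --b--▸ v2
  v2 = 0 + (rec X. b.b.(0 + X + 0) + (b.c.0)\{b}) + 0 → --b--▸ v1
Coarsest stable partition (strong bisimilarity classes):
  B0 = {u0, u1, u2, v0, v1, v2}
u0 ∈ B0, v0 ∈ B0 → same block
Bisimilar ⇒ trace-equivalent.

traces(P) = traces(Q)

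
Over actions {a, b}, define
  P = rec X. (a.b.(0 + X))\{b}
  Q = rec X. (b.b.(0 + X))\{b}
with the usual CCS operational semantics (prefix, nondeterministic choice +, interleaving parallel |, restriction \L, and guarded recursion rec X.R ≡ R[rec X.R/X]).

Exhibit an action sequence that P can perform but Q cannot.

a

Reachable graph of P (2 states):
  s0 = rec X. (a.b.(0 + X))\{b} → --a--▸ s1
  s1 = (b.(0 + (rec X. (a.b.(0 + X))\{b})))\{b} → ·
Reachable graph of Q (1 states):
  t0 = rec X. (b.b.(0 + X))\{b} → ·
Trace ⟨a⟩ through P, begin at {s0}:
  step 1 (a): {s1}
  ✓ P
Trace ⟨a⟩ through Q, begin at {t0}:
  step 1 (a): ∅  — Q cannot continue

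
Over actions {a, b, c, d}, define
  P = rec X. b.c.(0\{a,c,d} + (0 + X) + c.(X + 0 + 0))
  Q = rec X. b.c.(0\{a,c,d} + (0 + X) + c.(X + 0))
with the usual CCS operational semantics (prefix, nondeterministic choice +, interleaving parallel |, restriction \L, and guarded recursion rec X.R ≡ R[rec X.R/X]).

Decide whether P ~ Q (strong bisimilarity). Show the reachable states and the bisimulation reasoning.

Reachable graph of P (4 states):
  m0 = rec X. b.c.(0\{a,c,d} + (0 + X) + c.(X + 0 + 0)) :: --b--▸ m1
  m1 = c.(0\{a,c,d} + (0 + (rec X. b.c.(0\{a,c,d} + (0 + X) + c.(X + 0 + 0)))) + c.((rec X. b.c.(0\{a,c,d} + (0 + X) + c.(X + 0 + 0))) + 0 + 0)) :: --c--▸ m2
  m2 = 0\{a,c,d} + (0 + (rec X. b.c.(0\{a,c,d} + (0 + X) + c.(X + 0 + 0)))) + c.((rec X. b.c.(0\{a,c,d} + (0 + X) + c.(X + 0 + 0))) + 0 + 0) :: --b--▸ m1, --c--▸ m3
  m3 = (rec X. b.c.(0\{a,c,d} + (0 + X) + c.(X + 0 + 0))) + 0 + 0 :: --b--▸ m1
Reachable graph of Q (4 states):
  n0 = rec X. b.c.(0\{a,c,d} + (0 + X) + c.(X + 0)) :: --b--▸ n1
  n1 = c.(0\{a,c,d} + (0 + (rec X. b.c.(0\{a,c,d} + (0 + X) + c.(X + 0)))) + c.((rec X. b.c.(0\{a,c,d} + (0 + X) + c.(X + 0))) + 0)) :: --c--▸ n2
  n2 = 0\{a,c,d} + (0 + (rec X. b.c.(0\{a,c,d} + (0 + X) + c.(X + 0)))) + c.((rec X. b.c.(0\{a,c,d} + (0 + X) + c.(X + 0))) + 0) :: --b--▸ n1, --c--▸ n3
  n3 = (rec X. b.c.(0\{a,c,d} + (0 + X) + c.(X + 0))) + 0 :: --b--▸ n1
Bisimilarity quotient blocks:
  B0 = {m0, m3, n0, n3}
  B1 = {m1, n1}
  B2 = {m2, n2}
m0 ∈ B0, n0 ∈ B0 → same block

P ~ Q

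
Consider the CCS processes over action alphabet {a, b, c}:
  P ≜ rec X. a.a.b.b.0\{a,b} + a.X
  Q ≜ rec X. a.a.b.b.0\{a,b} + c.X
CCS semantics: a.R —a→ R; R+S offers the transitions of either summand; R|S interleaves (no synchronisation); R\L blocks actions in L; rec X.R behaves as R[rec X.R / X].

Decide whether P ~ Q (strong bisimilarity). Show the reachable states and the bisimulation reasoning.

P's transition system — 5 states:
  s0 = rec X. a.a.b.b.0\{a,b} + a.X has moves =a=> s0, =a=> s1
  s1 = a.b.b.0\{a,b} has moves =a=> s2
  s2 = b.b.0\{a,b} has moves =b=> s3
  s3 = b.0\{a,b} has moves =b=> s4
  s4 = 0\{a,b} has moves ·
Q's transition system — 5 states:
  t0 = rec X. a.a.b.b.0\{a,b} + c.X has moves =a=> t1, =c=> t0
  t1 = a.b.b.0\{a,b} has moves =a=> t2
  t2 = b.b.0\{a,b} has moves =b=> t3
  t3 = b.0\{a,b} has moves =b=> t4
  t4 = 0\{a,b} has moves ·
Coarsest stable partition (strong bisimilarity classes):
  B0 = {s0}
  B1 = {s1, t1}
  B2 = {s2, t2}
  B3 = {s3, t3}
  B4 = {s4, t4}
  B5 = {t0}
s0 ∈ B0, t0 ∈ B5 → different blocks

not bisimilar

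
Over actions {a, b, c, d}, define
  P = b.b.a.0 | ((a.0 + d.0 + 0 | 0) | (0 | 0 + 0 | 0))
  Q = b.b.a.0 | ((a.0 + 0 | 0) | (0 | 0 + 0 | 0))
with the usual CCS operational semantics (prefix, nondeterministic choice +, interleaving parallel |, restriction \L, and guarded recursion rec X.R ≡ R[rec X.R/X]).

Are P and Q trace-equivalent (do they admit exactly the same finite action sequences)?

P's transition system — 8 states:
  s0 = b.b.a.0 | ((a.0 + d.0 + 0 | 0) | (0 | 0 + 0 | 0)) :: --a--▸ s1, --b--▸ s2, --d--▸ s1
  s1 = b.b.a.0 | (0 | (0 | 0 + 0 | 0)) :: --b--▸ s3
  s2 = b.a.0 | ((a.0 + d.0 + 0 | 0) | (0 | 0 + 0 | 0)) :: --a--▸ s3, --b--▸ s4, --d--▸ s3
  s3 = b.a.0 | (0 | (0 | 0 + 0 | 0)) :: --b--▸ s5
  s4 = a.0 | ((a.0 + d.0 + 0 | 0) | (0 | 0 + 0 | 0)) :: --a--▸ s5, --a--▸ s6, --d--▸ s5
  s5 = a.0 | (0 | (0 | 0 + 0 | 0)) :: --a--▸ s7
  s6 = 0 | ((a.0 + d.0 + 0 | 0) | (0 | 0 + 0 | 0)) :: --a--▸ s7, --d--▸ s7
  s7 = 0 | (0 | (0 | 0 + 0 | 0)) :: ∅
Q's transition system — 8 states:
  t0 = b.b.a.0 | ((a.0 + 0 | 0) | (0 | 0 + 0 | 0)) :: --a--▸ t1, --b--▸ t2
  t1 = b.b.a.0 | (0 | (0 | 0 + 0 | 0)) :: --b--▸ t3
  t2 = b.a.0 | ((a.0 + 0 | 0) | (0 | 0 + 0 | 0)) :: --a--▸ t3, --b--▸ t4
  t3 = b.a.0 | (0 | (0 | 0 + 0 | 0)) :: --b--▸ t5
  t4 = a.0 | ((a.0 + 0 | 0) | (0 | 0 + 0 | 0)) :: --a--▸ t5, --a--▸ t6
  t5 = a.0 | (0 | (0 | 0 + 0 | 0)) :: --a--▸ t7
  t6 = 0 | ((a.0 + 0 | 0) | (0 | 0 + 0 | 0)) :: --a--▸ t7
  t7 = 0 | (0 | (0 | 0 + 0 | 0)) :: ∅
Run σ = ⟨d⟩ on P: start {s0}
  after d @ step 1: {s1}
  P completes σ.
Run σ = ⟨d⟩ on Q: start {t0}
  after d @ step 1: no successor for Q

traces(P) ≠ traces(Q) — witness ⟨d⟩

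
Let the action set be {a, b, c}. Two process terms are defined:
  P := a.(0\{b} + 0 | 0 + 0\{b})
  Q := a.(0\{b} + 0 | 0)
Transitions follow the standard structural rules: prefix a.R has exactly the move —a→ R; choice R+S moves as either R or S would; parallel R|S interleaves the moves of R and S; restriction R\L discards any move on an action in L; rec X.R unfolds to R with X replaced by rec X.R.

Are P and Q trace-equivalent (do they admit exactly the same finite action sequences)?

trace-equivalent

LTS(P): 2 reachable states
  s0 = a.(0\{b} + 0 | 0 + 0\{b}) :: -a-> s1
  s1 = 0\{b} + 0 | 0 + 0\{b} :: ·
LTS(Q): 2 reachable states
  t0 = a.(0\{b} + 0 | 0) :: -a-> t1
  t1 = 0\{b} + 0 | 0 :: ·
Bisimilarity quotient blocks:
  B0 = {s0, t0}
  B1 = {s1, t1}
s0 ∈ B0, t0 ∈ B0 → same block
Bisimilar ⇒ trace-equivalent.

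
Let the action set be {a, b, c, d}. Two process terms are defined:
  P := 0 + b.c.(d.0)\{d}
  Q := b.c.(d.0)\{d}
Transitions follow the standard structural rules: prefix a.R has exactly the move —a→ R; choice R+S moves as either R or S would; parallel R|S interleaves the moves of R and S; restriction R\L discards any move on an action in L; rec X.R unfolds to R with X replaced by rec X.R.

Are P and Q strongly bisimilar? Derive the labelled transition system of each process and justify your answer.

Reachable graph of P (3 states):
  m0 = 0 + b.c.(d.0)\{d} ⊢ =b=> m1
  m1 = c.(d.0)\{d} ⊢ =c=> m2
  m2 = (d.0)\{d} ⊢ deadlocked
Reachable graph of Q (3 states):
  n0 = b.c.(d.0)\{d} ⊢ =b=> n1
  n1 = c.(d.0)\{d} ⊢ =c=> n2
  n2 = (d.0)\{d} ⊢ deadlocked
Coarsest stable partition (strong bisimilarity classes):
  B0 = {m0, n0}
  B1 = {m1, n1}
  B2 = {m2, n2}
m0 ∈ B0, n0 ∈ B0 → same block

bisimilar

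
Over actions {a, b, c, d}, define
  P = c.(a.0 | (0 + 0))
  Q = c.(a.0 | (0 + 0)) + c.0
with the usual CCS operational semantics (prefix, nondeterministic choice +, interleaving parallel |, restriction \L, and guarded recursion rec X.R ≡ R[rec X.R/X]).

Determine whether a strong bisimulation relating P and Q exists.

NO

Reachable graph of P (3 states):
  u0 = c.(a.0 | (0 + 0)) → —c→ u1
  u1 = a.0 | (0 + 0) → —a→ u2
  u2 = 0 | (0 + 0) → stopped
Reachable graph of Q (4 states):
  v0 = c.(a.0 | (0 + 0)) + c.0 → —c→ v1, —c→ v2
  v1 = 0 → stopped
  v2 = a.0 | (0 + 0) → —a→ v3
  v3 = 0 | (0 + 0) → stopped
Bisimilarity quotient blocks:
  B0 = {u0}
  B1 = {u1, v2}
  B2 = {u2, v1, v3}
  B3 = {v0}
u0 ∈ B0, v0 ∈ B3 → different blocks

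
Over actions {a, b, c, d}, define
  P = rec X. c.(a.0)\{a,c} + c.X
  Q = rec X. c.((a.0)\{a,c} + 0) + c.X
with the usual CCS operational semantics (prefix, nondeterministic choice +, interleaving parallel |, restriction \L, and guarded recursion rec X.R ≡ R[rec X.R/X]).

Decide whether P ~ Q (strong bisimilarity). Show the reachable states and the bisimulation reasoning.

LTS(P): 2 reachable states
  p0 = rec X. c.(a.0)\{a,c} + c.X → —c→ p0, —c→ p1
  p1 = (a.0)\{a,c} → stopped
LTS(Q): 2 reachable states
  q0 = rec X. c.((a.0)\{a,c} + 0) + c.X → —c→ q0, —c→ q1
  q1 = (a.0)\{a,c} + 0 → stopped
Partition-refinement fixed point:
  B0 = {p0, q0}
  B1 = {p1, q1}
p0 ∈ B0, q0 ∈ B0 → same block

P ~ Q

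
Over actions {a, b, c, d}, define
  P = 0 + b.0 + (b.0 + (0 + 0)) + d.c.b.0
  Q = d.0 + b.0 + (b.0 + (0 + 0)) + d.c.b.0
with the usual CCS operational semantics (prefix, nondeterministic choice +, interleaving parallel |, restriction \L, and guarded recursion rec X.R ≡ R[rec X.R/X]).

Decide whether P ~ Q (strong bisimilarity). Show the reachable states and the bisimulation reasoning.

P's transition system — 4 states:
  m0 = 0 + b.0 + (b.0 + (0 + 0)) + d.c.b.0 :: =b=> m1, =d=> m2
  m1 = 0 :: (no moves)
  m2 = c.b.0 :: =c=> m3
  m3 = b.0 :: =b=> m1
Q's transition system — 4 states:
  n0 = d.0 + b.0 + (b.0 + (0 + 0)) + d.c.b.0 :: =b=> n1, =d=> n1, =d=> n2
  n1 = 0 :: (no moves)
  n2 = c.b.0 :: =c=> n3
  n3 = b.0 :: =b=> n1
Bisimilarity quotient blocks:
  B0 = {m0}
  B1 = {m2, n2}
  B2 = {m3, n3}
  B3 = {m1, n1}
  B4 = {n0}
m0 ∈ B0, n0 ∈ B4 → different blocks

not bisimilar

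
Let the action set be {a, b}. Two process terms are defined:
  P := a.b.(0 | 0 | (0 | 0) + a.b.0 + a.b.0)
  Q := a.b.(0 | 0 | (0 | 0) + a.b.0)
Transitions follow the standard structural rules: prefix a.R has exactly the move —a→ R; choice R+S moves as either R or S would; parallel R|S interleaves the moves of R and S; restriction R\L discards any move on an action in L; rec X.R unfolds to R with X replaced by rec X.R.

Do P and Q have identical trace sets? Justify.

LTS(P): 5 reachable states
  m0 = a.b.(0 | 0 | (0 | 0) + a.b.0 + a.b.0) → --a--▸ m1
  m1 = b.(0 | 0 | (0 | 0) + a.b.0 + a.b.0) → --b--▸ m2
  m2 = 0 | 0 | (0 | 0) + a.b.0 + a.b.0 → --a--▸ m3
  m3 = b.0 → --b--▸ m4
  m4 = 0 → stopped
LTS(Q): 5 reachable states
  n0 = a.b.(0 | 0 | (0 | 0) + a.b.0) → --a--▸ n1
  n1 = b.(0 | 0 | (0 | 0) + a.b.0) → --b--▸ n2
  n2 = 0 | 0 | (0 | 0) + a.b.0 → --a--▸ n3
  n3 = b.0 → --b--▸ n4
  n4 = 0 → stopped
Bisimilarity quotient blocks:
  B0 = {m0, n0}
  B1 = {m1, n1}
  B2 = {m2, n2}
  B3 = {m3, n3}
  B4 = {m4, n4}
m0 ∈ B0, n0 ∈ B0 → same block
Bisimilar ⇒ trace-equivalent.

traces(P) = traces(Q)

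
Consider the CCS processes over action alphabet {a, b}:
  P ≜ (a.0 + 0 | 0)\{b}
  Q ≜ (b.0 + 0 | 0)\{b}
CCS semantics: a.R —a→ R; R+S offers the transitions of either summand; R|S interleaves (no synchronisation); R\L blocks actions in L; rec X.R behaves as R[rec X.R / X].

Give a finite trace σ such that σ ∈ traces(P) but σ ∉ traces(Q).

a

P's transition system — 2 states:
  s0 = (a.0 + 0 | 0)\{b} has moves --a--▸ s1
  s1 = 0\{b} has moves (no moves)
Q's transition system — 1 states:
  t0 = (b.0 + 0 | 0)\{b} has moves (no moves)
Run σ = ⟨a⟩ on P: start {s0}
  after a @ step 1: {s1}
  ✓ P
Run σ = ⟨a⟩ on Q: start {t0}
  after a @ step 1: ∅  — Q cannot continue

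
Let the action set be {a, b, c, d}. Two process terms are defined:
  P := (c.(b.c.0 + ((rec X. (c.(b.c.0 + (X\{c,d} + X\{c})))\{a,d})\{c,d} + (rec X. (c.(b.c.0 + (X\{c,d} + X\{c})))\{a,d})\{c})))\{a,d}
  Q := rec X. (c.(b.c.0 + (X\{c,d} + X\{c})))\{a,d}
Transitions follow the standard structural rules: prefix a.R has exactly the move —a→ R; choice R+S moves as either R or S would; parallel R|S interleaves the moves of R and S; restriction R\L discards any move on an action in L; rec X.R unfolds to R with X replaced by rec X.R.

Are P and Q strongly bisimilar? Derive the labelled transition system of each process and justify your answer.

YES

P's transition system — 4 states:
  p0 = (c.(b.c.0 + ((rec X. (c.(b.c.0 + (X\{c,d} + X\{c})))\{a,d})\{c,d} + (rec X. (c.(b.c.0 + (X\{c,d} + X\{c})))\{a,d})\{c})))\{a,d} → =c=> p1
  p1 = (b.c.0 + ((rec X. (c.(b.c.0 + (X\{c,d} + X\{c})))\{a,d})\{c,d} + (rec X. (c.(b.c.0 + (X\{c,d} + X\{c})))\{a,d})\{c}))\{a,d} → =b=> p2
  p2 = (c.0)\{a,d} → =c=> p3
  p3 = 0\{a,d} → ∅
Q's transition system — 4 states:
  q0 = rec X. (c.(b.c.0 + (X\{c,d} + X\{c})))\{a,d} → =c=> q1
  q1 = (b.c.0 + ((rec X. (c.(b.c.0 + (X\{c,d} + X\{c})))\{a,d})\{c,d} + (rec X. (c.(b.c.0 + (X\{c,d} + X\{c})))\{a,d})\{c}))\{a,d} → =b=> q2
  q2 = (c.0)\{a,d} → =c=> q3
  q3 = 0\{a,d} → ∅
Coarsest stable partition (strong bisimilarity classes):
  B0 = {p0, q0}
  B1 = {p1, q1}
  B2 = {p2, q2}
  B3 = {p3, q3}
p0 ∈ B0, q0 ∈ B0 → same block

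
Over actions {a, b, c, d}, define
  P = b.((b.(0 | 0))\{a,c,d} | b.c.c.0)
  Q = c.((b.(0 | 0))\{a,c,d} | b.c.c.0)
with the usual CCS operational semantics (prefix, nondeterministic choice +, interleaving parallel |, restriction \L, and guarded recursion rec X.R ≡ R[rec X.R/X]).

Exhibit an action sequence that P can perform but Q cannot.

b

Reachable graph of P (9 states):
  u0 = b.((b.(0 | 0))\{a,c,d} | b.c.c.0) ⊢ =b=> u1
  u1 = (b.(0 | 0))\{a,c,d} | b.c.c.0 ⊢ =b=> u2, =b=> u3
  u2 = (0 | 0)\{a,c,d} | b.c.c.0 ⊢ =b=> u4
  u3 = (b.(0 | 0))\{a,c,d} | c.c.0 ⊢ =b=> u4, =c=> u5
  u4 = (0 | 0)\{a,c,d} | c.c.0 ⊢ =c=> u6
  u5 = (b.(0 | 0))\{a,c,d} | c.0 ⊢ =b=> u6, =c=> u7
  u6 = (0 | 0)\{a,c,d} | c.0 ⊢ =c=> u8
  u7 = (b.(0 | 0))\{a,c,d} | 0 ⊢ =b=> u8
  u8 = (0 | 0)\{a,c,d} | 0 ⊢ ·
Reachable graph of Q (9 states):
  v0 = c.((b.(0 | 0))\{a,c,d} | b.c.c.0) ⊢ =c=> v1
  v1 = (b.(0 | 0))\{a,c,d} | b.c.c.0 ⊢ =b=> v2, =b=> v3
  v2 = (0 | 0)\{a,c,d} | b.c.c.0 ⊢ =b=> v4
  v3 = (b.(0 | 0))\{a,c,d} | c.c.0 ⊢ =b=> v4, =c=> v5
  v4 = (0 | 0)\{a,c,d} | c.c.0 ⊢ =c=> v6
  v5 = (b.(0 | 0))\{a,c,d} | c.0 ⊢ =b=> v6, =c=> v7
  v6 = (0 | 0)\{a,c,d} | c.0 ⊢ =c=> v8
  v7 = (b.(0 | 0))\{a,c,d} | 0 ⊢ =b=> v8
  v8 = (0 | 0)\{a,c,d} | 0 ⊢ ·
Executing b from P (initial set {u0}):
  [1] b ⇒ {u1}
  P completes σ.
Executing b from Q (initial set {v0}):
  [1] b ⇒ no successor for Q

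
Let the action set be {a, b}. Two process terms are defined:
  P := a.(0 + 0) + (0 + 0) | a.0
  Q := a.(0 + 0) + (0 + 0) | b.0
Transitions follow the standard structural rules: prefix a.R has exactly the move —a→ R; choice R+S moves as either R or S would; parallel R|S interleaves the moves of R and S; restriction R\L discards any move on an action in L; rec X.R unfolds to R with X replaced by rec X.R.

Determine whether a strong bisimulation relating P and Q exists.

P ≁ Q

P's transition system — 3 states:
  u0 = a.(0 + 0) + (0 + 0) | a.0 → —a→ u1, —a→ u2
  u1 = (0 + 0) | 0 → stopped
  u2 = 0 + 0 → stopped
Q's transition system — 3 states:
  v0 = a.(0 + 0) + (0 + 0) | b.0 → —a→ v1, —b→ v2
  v1 = 0 + 0 → stopped
  v2 = (0 + 0) | 0 → stopped
Partition-refinement fixed point:
  B0 = {u0}
  B1 = {u1, u2, v1, v2}
  B2 = {v0}
u0 ∈ B0, v0 ∈ B2 → different blocks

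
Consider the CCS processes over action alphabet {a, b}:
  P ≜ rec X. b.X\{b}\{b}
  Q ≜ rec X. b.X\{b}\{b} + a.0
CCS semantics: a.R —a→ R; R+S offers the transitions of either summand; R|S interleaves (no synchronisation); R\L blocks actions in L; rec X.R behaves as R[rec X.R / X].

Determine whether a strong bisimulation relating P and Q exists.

Reachable graph of P (2 states):
  m0 = rec X. b.X\{b}\{b} | --b--▸ m1
  m1 = (rec X. b.X\{b}\{b})\{b}\{b} | deadlocked
Reachable graph of Q (4 states):
  n0 = rec X. b.X\{b}\{b} + a.0 | --a--▸ n1, --b--▸ n2
  n1 = 0 | deadlocked
  n2 = (rec X. b.X\{b}\{b} + a.0)\{b}\{b} | --a--▸ n3
  n3 = 0\{b}\{b} | deadlocked
Partition-refinement fixed point:
  B0 = {m0}
  B1 = {m1, n1, n3}
  B2 = {n0}
  B3 = {n2}
m0 ∈ B0, n0 ∈ B2 → different blocks

P ≁ Q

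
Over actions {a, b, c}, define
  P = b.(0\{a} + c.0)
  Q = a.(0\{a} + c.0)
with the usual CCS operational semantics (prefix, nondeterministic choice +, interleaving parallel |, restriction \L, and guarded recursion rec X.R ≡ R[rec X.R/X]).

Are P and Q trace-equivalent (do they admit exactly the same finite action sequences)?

Reachable graph of P (3 states):
  m0 = b.(0\{a} + c.0) has moves =b=> m1
  m1 = 0\{a} + c.0 has moves =c=> m2
  m2 = 0 has moves deadlocked
Reachable graph of Q (3 states):
  n0 = a.(0\{a} + c.0) has moves =a=> n1
  n1 = 0\{a} + c.0 has moves =c=> n2
  n2 = 0 has moves deadlocked
Trace ⟨b⟩ through P, begin at {m0}:
  step 1 (b): {m1}
  — P admits the full trace.
Trace ⟨b⟩ through Q, begin at {n0}:
  step 1 (b): ∅ (Q stuck)

NO — witness ⟨b⟩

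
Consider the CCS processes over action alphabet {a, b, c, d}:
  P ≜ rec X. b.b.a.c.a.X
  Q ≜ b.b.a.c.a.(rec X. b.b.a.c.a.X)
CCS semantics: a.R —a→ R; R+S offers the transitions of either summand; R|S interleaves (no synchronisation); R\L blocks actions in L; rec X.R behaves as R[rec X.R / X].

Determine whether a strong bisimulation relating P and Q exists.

P's transition system — 5 states:
  s0 = rec X. b.b.a.c.a.X → ··b··> s1
  s1 = b.a.c.a.(rec X. b.b.a.c.a.X) → ··b··> s2
  s2 = a.c.a.(rec X. b.b.a.c.a.X) → ··a··> s3
  s3 = c.a.(rec X. b.b.a.c.a.X) → ··c··> s4
  s4 = a.(rec X. b.b.a.c.a.X) → ··a··> s0
Q's transition system — 6 states:
  t0 = b.b.a.c.a.(rec X. b.b.a.c.a.X) → ··b··> t1
  t1 = b.a.c.a.(rec X. b.b.a.c.a.X) → ··b··> t2
  t2 = a.c.a.(rec X. b.b.a.c.a.X) → ··a··> t3
  t3 = c.a.(rec X. b.b.a.c.a.X) → ··c··> t4
  t4 = a.(rec X. b.b.a.c.a.X) → ··a··> t5
  t5 = rec X. b.b.a.c.a.X → ··b··> t1
Coarsest stable partition (strong bisimilarity classes):
  B0 = {s0, t0, t5}
  B1 = {s1, t1}
  B2 = {s2, t2}
  B3 = {s3, t3}
  B4 = {s4, t4}
s0 ∈ B0, t0 ∈ B0 → same block

YES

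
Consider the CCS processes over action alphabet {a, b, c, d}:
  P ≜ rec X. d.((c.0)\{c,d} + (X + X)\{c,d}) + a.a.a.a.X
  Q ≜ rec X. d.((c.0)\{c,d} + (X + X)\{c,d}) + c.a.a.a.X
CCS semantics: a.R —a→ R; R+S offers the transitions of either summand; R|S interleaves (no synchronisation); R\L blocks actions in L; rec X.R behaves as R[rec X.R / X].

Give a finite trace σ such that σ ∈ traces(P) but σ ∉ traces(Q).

a

P's transition system — 9 states:
  m0 = rec X. d.((c.0)\{c,d} + (X + X)\{c,d}) + a.a.a.a.X → —a→ m1, —d→ m2
  m1 = a.a.a.(rec X. d.((c.0)\{c,d} + (X + X)\{c,d}) + a.a.a.a.X) → —a→ m3
  m2 = (c.0)\{c,d} + ((rec X. d.((c.0)\{c,d} + (X + X)\{c,d}) + a.a.a.a.X) + (rec X. d.((c.0)\{c,d} + (X + X)\{c,d}) + a.a.a.a.X))\{c,d} → —a→ m4
  m3 = a.a.(rec X. d.((c.0)\{c,d} + (X + X)\{c,d}) + a.a.a.a.X) → —a→ m5
  m4 = (a.a.a.(rec X. d.((c.0)\{c,d} + (X + X)\{c,d}) + a.a.a.a.X))\{c,d} → —a→ m6
  m5 = a.(rec X. d.((c.0)\{c,d} + (X + X)\{c,d}) + a.a.a.a.X) → —a→ m0
  m6 = (a.a.(rec X. d.((c.0)\{c,d} + (X + X)\{c,d}) + a.a.a.a.X))\{c,d} → —a→ m7
  m7 = (a.(rec X. d.((c.0)\{c,d} + (X + X)\{c,d}) + a.a.a.a.X))\{c,d} → —a→ m8
  m8 = (rec X. d.((c.0)\{c,d} + (X + X)\{c,d}) + a.a.a.a.X)\{c,d} → —a→ m4
Q's transition system — 5 states:
  n0 = rec X. d.((c.0)\{c,d} + (X + X)\{c,d}) + c.a.a.a.X → —c→ n1, —d→ n2
  n1 = a.a.a.(rec X. d.((c.0)\{c,d} + (X + X)\{c,d}) + c.a.a.a.X) → —a→ n3
  n2 = (c.0)\{c,d} + ((rec X. d.((c.0)\{c,d} + (X + X)\{c,d}) + c.a.a.a.X) + (rec X. d.((c.0)\{c,d} + (X + X)\{c,d}) + c.a.a.a.X))\{c,d} → ∅
  n3 = a.a.(rec X. d.((c.0)\{c,d} + (X + X)\{c,d}) + c.a.a.a.X) → —a→ n4
  n4 = a.(rec X. d.((c.0)\{c,d} + (X + X)\{c,d}) + c.a.a.a.X) → —a→ n0
Executing a from P (initial set {m0}):
  after a @ step 1: {m1}
  — P admits the full trace.
Executing a from Q (initial set {n0}):
  after a @ step 1: ∅ (Q stuck)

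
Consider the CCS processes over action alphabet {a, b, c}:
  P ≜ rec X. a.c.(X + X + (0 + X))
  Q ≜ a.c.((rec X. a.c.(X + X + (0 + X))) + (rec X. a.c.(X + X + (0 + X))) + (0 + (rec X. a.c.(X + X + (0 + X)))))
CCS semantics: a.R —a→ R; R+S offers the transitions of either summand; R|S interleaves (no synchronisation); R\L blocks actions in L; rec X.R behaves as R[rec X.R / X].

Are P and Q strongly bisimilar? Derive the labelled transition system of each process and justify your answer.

bisimilar

Reachable graph of P (3 states):
  m0 = rec X. a.c.(X + X + (0 + X)) | -a-> m1
  m1 = c.((rec X. a.c.(X + X + (0 + X))) + (rec X. a.c.(X + X + (0 + X))) + (0 + (rec X. a.c.(X + X + (0 + X))))) | -c-> m2
  m2 = (rec X. a.c.(X + X + (0 + X))) + (rec X. a.c.(X + X + (0 + X))) + (0 + (rec X. a.c.(X + X + (0 + X)))) | -a-> m1
Reachable graph of Q (3 states):
  n0 = a.c.((rec X. a.c.(X + X + (0 + X))) + (rec X. a.c.(X + X + (0 + X))) + (0 + (rec X. a.c.(X + X + (0 + X))))) | -a-> n1
  n1 = c.((rec X. a.c.(X + X + (0 + X))) + (rec X. a.c.(X + X + (0 + X))) + (0 + (rec X. a.c.(X + X + (0 + X))))) | -c-> n2
  n2 = (rec X. a.c.(X + X + (0 + X))) + (rec X. a.c.(X + X + (0 + X))) + (0 + (rec X. a.c.(X + X + (0 + X)))) | -a-> n1
Partition-refinement fixed point:
  B0 = {m0, m2, n0, n2}
  B1 = {m1, n1}
m0 ∈ B0, n0 ∈ B0 → same block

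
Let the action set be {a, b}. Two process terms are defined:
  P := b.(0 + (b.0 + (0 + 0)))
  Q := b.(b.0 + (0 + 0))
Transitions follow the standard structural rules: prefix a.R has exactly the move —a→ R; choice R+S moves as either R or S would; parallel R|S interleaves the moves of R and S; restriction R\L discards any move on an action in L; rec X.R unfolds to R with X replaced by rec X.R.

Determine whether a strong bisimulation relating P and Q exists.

bisimilar

P's transition system — 3 states:
  u0 = b.(0 + (b.0 + (0 + 0))) → -b-> u1
  u1 = 0 + (b.0 + (0 + 0)) → -b-> u2
  u2 = 0 → (no moves)
Q's transition system — 3 states:
  v0 = b.(b.0 + (0 + 0)) → -b-> v1
  v1 = b.0 + (0 + 0) → -b-> v2
  v2 = 0 → (no moves)
Bisimilarity quotient blocks:
  B0 = {u0, v0}
  B1 = {u1, v1}
  B2 = {u2, v2}
u0 ∈ B0, v0 ∈ B0 → same block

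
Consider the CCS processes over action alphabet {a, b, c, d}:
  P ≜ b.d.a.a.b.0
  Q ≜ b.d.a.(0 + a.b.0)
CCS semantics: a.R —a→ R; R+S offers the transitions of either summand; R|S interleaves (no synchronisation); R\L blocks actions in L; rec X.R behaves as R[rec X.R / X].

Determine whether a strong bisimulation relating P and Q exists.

LTS(P): 6 reachable states
  p0 = b.d.a.a.b.0 → ··b··> p1
  p1 = d.a.a.b.0 → ··d··> p2
  p2 = a.a.b.0 → ··a··> p3
  p3 = a.b.0 → ··a··> p4
  p4 = b.0 → ··b··> p5
  p5 = 0 → (no moves)
LTS(Q): 6 reachable states
  q0 = b.d.a.(0 + a.b.0) → ··b··> q1
  q1 = d.a.(0 + a.b.0) → ··d··> q2
  q2 = a.(0 + a.b.0) → ··a··> q3
  q3 = 0 + a.b.0 → ··a··> q4
  q4 = b.0 → ··b··> q5
  q5 = 0 → (no moves)
Coarsest stable partition (strong bisimilarity classes):
  B0 = {p0, q0}
  B1 = {p1, q1}
  B2 = {p2, q2}
  B3 = {p3, q3}
  B4 = {p4, q4}
  B5 = {p5, q5}
p0 ∈ B0, q0 ∈ B0 → same block

YES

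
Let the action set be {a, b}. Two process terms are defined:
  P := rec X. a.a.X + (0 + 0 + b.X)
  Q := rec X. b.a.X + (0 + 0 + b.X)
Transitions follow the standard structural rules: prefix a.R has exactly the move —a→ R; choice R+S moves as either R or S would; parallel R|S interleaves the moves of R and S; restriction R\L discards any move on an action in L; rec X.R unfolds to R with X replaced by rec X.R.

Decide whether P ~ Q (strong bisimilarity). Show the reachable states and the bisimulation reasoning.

not bisimilar

LTS(P): 2 reachable states
  u0 = rec X. a.a.X + (0 + 0 + b.X) :: ··a··> u1, ··b··> u0
  u1 = a.(rec X. a.a.X + (0 + 0 + b.X)) :: ··a··> u0
LTS(Q): 2 reachable states
  v0 = rec X. b.a.X + (0 + 0 + b.X) :: ··b··> v0, ··b··> v1
  v1 = a.(rec X. b.a.X + (0 + 0 + b.X)) :: ··a··> v0
Partition-refinement fixed point:
  B0 = {u0}
  B1 = {u1}
  B2 = {v0}
  B3 = {v1}
u0 ∈ B0, v0 ∈ B2 → different blocks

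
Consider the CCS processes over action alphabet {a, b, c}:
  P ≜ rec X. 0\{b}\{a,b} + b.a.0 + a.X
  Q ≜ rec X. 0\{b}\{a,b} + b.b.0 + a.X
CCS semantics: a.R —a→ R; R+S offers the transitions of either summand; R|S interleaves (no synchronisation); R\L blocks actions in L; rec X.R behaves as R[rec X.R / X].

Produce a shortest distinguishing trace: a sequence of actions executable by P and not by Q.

P's transition system — 3 states:
  m0 = rec X. 0\{b}\{a,b} + b.a.0 + a.X :: -a-> m0, -b-> m1
  m1 = a.0 :: -a-> m2
  m2 = 0 :: (no moves)
Q's transition system — 3 states:
  n0 = rec X. 0\{b}\{a,b} + b.b.0 + a.X :: -a-> n0, -b-> n1
  n1 = b.0 :: -b-> n2
  n2 = 0 :: (no moves)
Executing ba from P (initial set {m0}):
  step 1 (b): {m1}
  step 2 (a): {m2}
  ✓ P
Executing ba from Q (initial set {n0}):
  step 1 (b): {n1}
  step 2 (a): no successor for Q

ba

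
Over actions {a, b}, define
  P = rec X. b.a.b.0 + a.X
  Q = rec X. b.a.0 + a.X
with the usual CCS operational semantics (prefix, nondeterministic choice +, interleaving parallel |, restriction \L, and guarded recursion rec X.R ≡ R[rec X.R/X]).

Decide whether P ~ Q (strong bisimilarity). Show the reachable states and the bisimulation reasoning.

not bisimilar

P's transition system — 4 states:
  p0 = rec X. b.a.b.0 + a.X :: --a--▸ p0, --b--▸ p1
  p1 = a.b.0 :: --a--▸ p2
  p2 = b.0 :: --b--▸ p3
  p3 = 0 :: ∅
Q's transition system — 3 states:
  q0 = rec X. b.a.0 + a.X :: --a--▸ q0, --b--▸ q1
  q1 = a.0 :: --a--▸ q2
  q2 = 0 :: ∅
Bisimilarity quotient blocks:
  B0 = {p0}
  B1 = {p1}
  B2 = {p2}
  B3 = {p3, q2}
  B4 = {q0}
  B5 = {q1}
p0 ∈ B0, q0 ∈ B4 → different blocks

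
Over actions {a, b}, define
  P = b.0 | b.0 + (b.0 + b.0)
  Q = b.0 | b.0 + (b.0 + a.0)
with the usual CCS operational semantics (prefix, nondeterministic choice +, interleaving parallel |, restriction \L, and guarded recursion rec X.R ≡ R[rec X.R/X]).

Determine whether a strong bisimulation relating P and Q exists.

P's transition system — 5 states:
  m0 = b.0 | b.0 + (b.0 + b.0) → --b--▸ m1, --b--▸ m2, --b--▸ m3
  m1 = 0 → ∅
  m2 = 0 | b.0 → --b--▸ m4
  m3 = b.0 | 0 → --b--▸ m4
  m4 = 0 | 0 → ∅
Q's transition system — 5 states:
  n0 = b.0 | b.0 + (b.0 + a.0) → --a--▸ n1, --b--▸ n1, --b--▸ n2, --b--▸ n3
  n1 = 0 → ∅
  n2 = 0 | b.0 → --b--▸ n4
  n3 = b.0 | 0 → --b--▸ n4
  n4 = 0 | 0 → ∅
Bisimilarity quotient blocks:
  B0 = {m0}
  B1 = {m2, m3, n2, n3}
  B2 = {m1, m4, n1, n4}
  B3 = {n0}
m0 ∈ B0, n0 ∈ B3 → different blocks

not bisimilar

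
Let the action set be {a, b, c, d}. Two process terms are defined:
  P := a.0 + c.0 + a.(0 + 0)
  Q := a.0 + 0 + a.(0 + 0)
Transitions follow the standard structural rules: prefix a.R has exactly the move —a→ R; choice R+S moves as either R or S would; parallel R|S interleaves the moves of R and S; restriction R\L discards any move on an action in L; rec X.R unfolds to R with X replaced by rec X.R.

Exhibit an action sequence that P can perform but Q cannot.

c

Reachable graph of P (3 states):
  u0 = a.0 + c.0 + a.(0 + 0) has moves -a-> u1, -a-> u2, -c-> u1
  u1 = 0 has moves ∅
  u2 = 0 + 0 has moves ∅
Reachable graph of Q (3 states):
  v0 = a.0 + 0 + a.(0 + 0) has moves -a-> v1, -a-> v2
  v1 = 0 has moves ∅
  v2 = 0 + 0 has moves ∅
Trace ⟨c⟩ through P, begin at {u0}:
  [1] c ⇒ {u1}
  — P admits the full trace.
Trace ⟨c⟩ through Q, begin at {v0}:
  [1] c ⇒ ∅  — Q cannot continue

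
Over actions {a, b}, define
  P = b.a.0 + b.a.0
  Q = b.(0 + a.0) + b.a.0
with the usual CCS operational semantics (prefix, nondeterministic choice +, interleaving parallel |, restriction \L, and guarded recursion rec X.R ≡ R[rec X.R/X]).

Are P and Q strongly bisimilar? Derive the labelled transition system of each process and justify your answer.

LTS(P): 3 reachable states
  m0 = b.a.0 + b.a.0 ⊢ -b-> m1
  m1 = a.0 ⊢ -a-> m2
  m2 = 0 ⊢ stopped
LTS(Q): 4 reachable states
  n0 = b.(0 + a.0) + b.a.0 ⊢ -b-> n1, -b-> n2
  n1 = 0 + a.0 ⊢ -a-> n3
  n2 = a.0 ⊢ -a-> n3
  n3 = 0 ⊢ stopped
Coarsest stable partition (strong bisimilarity classes):
  B0 = {m0, n0}
  B1 = {m1, n1, n2}
  B2 = {m2, n3}
m0 ∈ B0, n0 ∈ B0 → same block

bisimilar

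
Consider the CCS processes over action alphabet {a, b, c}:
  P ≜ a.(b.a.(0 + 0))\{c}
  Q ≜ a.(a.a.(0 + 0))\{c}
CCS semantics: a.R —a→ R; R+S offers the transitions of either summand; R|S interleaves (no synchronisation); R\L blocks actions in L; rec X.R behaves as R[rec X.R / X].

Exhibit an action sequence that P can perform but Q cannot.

P's transition system — 4 states:
  u0 = a.(b.a.(0 + 0))\{c} :: -a-> u1
  u1 = (b.a.(0 + 0))\{c} :: -b-> u2
  u2 = (a.(0 + 0))\{c} :: -a-> u3
  u3 = (0 + 0)\{c} :: ∅
Q's transition system — 4 states:
  v0 = a.(a.a.(0 + 0))\{c} :: -a-> v1
  v1 = (a.a.(0 + 0))\{c} :: -a-> v2
  v2 = (a.(0 + 0))\{c} :: -a-> v3
  v3 = (0 + 0)\{c} :: ∅
Run σ = ⟨ab⟩ on P: start {u0}
  after a @ step 1: {u1}
  after b @ step 2: {u2}
  ✓ P
Run σ = ⟨ab⟩ on Q: start {v0}
  after a @ step 1: {v1}
  after b @ step 2: ∅ (Q stuck)

ab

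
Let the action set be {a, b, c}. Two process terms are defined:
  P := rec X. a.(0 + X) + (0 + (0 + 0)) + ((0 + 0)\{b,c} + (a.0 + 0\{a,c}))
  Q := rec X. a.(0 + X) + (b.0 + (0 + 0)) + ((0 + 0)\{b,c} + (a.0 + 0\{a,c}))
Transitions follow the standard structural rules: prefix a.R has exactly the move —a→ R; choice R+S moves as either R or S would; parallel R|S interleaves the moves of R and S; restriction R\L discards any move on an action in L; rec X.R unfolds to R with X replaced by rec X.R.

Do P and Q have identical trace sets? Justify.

NO — witness ⟨b⟩

LTS(P): 3 reachable states
  p0 = rec X. a.(0 + X) + (0 + (0 + 0)) + ((0 + 0)\{b,c} + (a.0 + 0\{a,c})) :: =a=> p1, =a=> p2
  p1 = 0 :: ·
  p2 = 0 + (rec X. a.(0 + X) + (0 + (0 + 0)) + ((0 + 0)\{b,c} + (a.0 + 0\{a,c}))) :: =a=> p1, =a=> p2
LTS(Q): 3 reachable states
  q0 = rec X. a.(0 + X) + (b.0 + (0 + 0)) + ((0 + 0)\{b,c} + (a.0 + 0\{a,c})) :: =a=> q1, =a=> q2, =b=> q1
  q1 = 0 :: ·
  q2 = 0 + (rec X. a.(0 + X) + (b.0 + (0 + 0)) + ((0 + 0)\{b,c} + (a.0 + 0\{a,c}))) :: =a=> q1, =a=> q2, =b=> q1
Run σ = ⟨b⟩ on Q: start {q0}
  after b @ step 1: {q1}
  Q completes σ.
Run σ = ⟨b⟩ on P: start {p0}
  after b @ step 1: ∅  — P cannot continue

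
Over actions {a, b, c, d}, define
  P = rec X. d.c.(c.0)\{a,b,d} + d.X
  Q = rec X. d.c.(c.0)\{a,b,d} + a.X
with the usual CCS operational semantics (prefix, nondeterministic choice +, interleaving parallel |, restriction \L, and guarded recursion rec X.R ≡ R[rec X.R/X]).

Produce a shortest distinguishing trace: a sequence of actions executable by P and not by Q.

LTS(P): 4 reachable states
  u0 = rec X. d.c.(c.0)\{a,b,d} + d.X ⊢ --d--▸ u0, --d--▸ u1
  u1 = c.(c.0)\{a,b,d} ⊢ --c--▸ u2
  u2 = (c.0)\{a,b,d} ⊢ --c--▸ u3
  u3 = 0\{a,b,d} ⊢ ∅
LTS(Q): 4 reachable states
  v0 = rec X. d.c.(c.0)\{a,b,d} + a.X ⊢ --a--▸ v0, --d--▸ v1
  v1 = c.(c.0)\{a,b,d} ⊢ --c--▸ v2
  v2 = (c.0)\{a,b,d} ⊢ --c--▸ v3
  v3 = 0\{a,b,d} ⊢ ∅
Run σ = ⟨dd⟩ on P: start {u0}
  step 1 (d): {u0, u1}
  step 2 (d): {u0, u1}
  P completes σ.
Run σ = ⟨dd⟩ on Q: start {v0}
  step 1 (d): {v1}
  step 2 (d): ∅  — Q cannot continue

dd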